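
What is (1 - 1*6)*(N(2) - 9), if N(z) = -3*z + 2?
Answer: 65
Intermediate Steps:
N(z) = 2 - 3*z
(1 - 1*6)*(N(2) - 9) = (1 - 1*6)*((2 - 3*2) - 9) = (1 - 6)*((2 - 6) - 9) = -5*(-4 - 9) = -5*(-13) = 65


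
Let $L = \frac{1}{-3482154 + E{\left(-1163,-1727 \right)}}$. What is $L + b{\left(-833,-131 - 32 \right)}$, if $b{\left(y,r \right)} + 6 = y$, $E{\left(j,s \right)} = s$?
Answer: $- \frac{2922976160}{3483881} \approx -839.0$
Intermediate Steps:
$b{\left(y,r \right)} = -6 + y$
$L = - \frac{1}{3483881}$ ($L = \frac{1}{-3482154 - 1727} = \frac{1}{-3483881} = - \frac{1}{3483881} \approx -2.8704 \cdot 10^{-7}$)
$L + b{\left(-833,-131 - 32 \right)} = - \frac{1}{3483881} - 839 = - \frac{2922976160}{3483881}$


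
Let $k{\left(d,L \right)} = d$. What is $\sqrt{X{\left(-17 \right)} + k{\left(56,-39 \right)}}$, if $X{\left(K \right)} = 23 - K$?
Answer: $4 \sqrt{6} \approx 9.798$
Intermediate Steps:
$\sqrt{X{\left(-17 \right)} + k{\left(56,-39 \right)}} = \sqrt{\left(23 - -17\right) + 56} = \sqrt{\left(23 + 17\right) + 56} = \sqrt{40 + 56} = \sqrt{96} = 4 \sqrt{6}$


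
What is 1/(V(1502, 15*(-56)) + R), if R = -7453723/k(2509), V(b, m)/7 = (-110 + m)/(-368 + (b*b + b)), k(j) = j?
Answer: -217813817/647080696524 ≈ -0.00033661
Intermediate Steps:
V(b, m) = 7*(-110 + m)/(-368 + b + b²) (V(b, m) = 7*((-110 + m)/(-368 + (b*b + b))) = 7*((-110 + m)/(-368 + (b² + b))) = 7*((-110 + m)/(-368 + (b + b²))) = 7*((-110 + m)/(-368 + b + b²)) = 7*(-110 + m)/(-368 + b + b²))
R = -7453723/2509 ≈ -2970.8
1/(V(1502, 15*(-56)) + R) = 1/(7*(-110 + 15*(-56))/(-368 + 1502 + 1502²) - 7453723/2509) = 1/(7*(-110 - 840)/(-368 + 1502 + 2256004) - 7453723/2509) = 1/(7*(-950)/2257138 - 7453723/2509) = 1/(7*(1/2257138)*(-950) - 7453723/2509) = 1/(-3325/1128569 - 7453723/2509) = 1/(-647080696524/217813817) = -217813817/647080696524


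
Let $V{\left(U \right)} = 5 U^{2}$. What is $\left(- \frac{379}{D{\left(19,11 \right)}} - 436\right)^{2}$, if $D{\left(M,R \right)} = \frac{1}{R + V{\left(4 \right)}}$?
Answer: $1219755625$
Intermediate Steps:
$D{\left(M,R \right)} = \frac{1}{80 + R}$ ($D{\left(M,R \right)} = \frac{1}{R + 5 \cdot 4^{2}} = \frac{1}{R + 5 \cdot 16} = \frac{1}{R + 80} = \frac{1}{80 + R}$)
$\left(- \frac{379}{D{\left(19,11 \right)}} - 436\right)^{2} = \left(- \frac{379}{\frac{1}{80 + 11}} - 436\right)^{2} = \left(- \frac{379}{\frac{1}{91}} - 436\right)^{2} = \left(- 379 \frac{1}{\frac{1}{91}} - 436\right)^{2} = \left(\left(-379\right) 91 - 436\right)^{2} = \left(-34489 - 436\right)^{2} = \left(-34925\right)^{2} = 1219755625$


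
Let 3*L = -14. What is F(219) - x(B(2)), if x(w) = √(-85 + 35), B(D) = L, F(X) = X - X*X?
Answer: -47742 - 5*I*√2 ≈ -47742.0 - 7.0711*I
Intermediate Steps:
F(X) = X - X²
L = -14/3 (L = (⅓)*(-14) = -14/3 ≈ -4.6667)
B(D) = -14/3
x(w) = 5*I*√2 (x(w) = √(-50) = 5*I*√2)
F(219) - x(B(2)) = 219*(1 - 1*219) - 5*I*√2 = 219*(1 - 219) - 5*I*√2 = 219*(-218) - 5*I*√2 = -47742 - 5*I*√2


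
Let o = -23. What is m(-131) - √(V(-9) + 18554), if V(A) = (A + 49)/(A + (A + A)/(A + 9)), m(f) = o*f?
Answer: 3013 - √18554 ≈ 2876.8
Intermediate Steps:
m(f) = -23*f
V(A) = (49 + A)/(A + 2*A/(9 + A)) (V(A) = (49 + A)/(A + (2*A)/(9 + A)) = (49 + A)/(A + 2*A/(9 + A)))
m(-131) - √(V(-9) + 18554) = -23*(-131) - √((441 + (-9)² + 58*(-9))/((-9)*(11 - 9)) + 18554) = 3013 - √(-⅑*(441 + 81 - 522)/2 + 18554) = 3013 - √(-⅑*½*0 + 18554) = 3013 - √(0 + 18554) = 3013 - √18554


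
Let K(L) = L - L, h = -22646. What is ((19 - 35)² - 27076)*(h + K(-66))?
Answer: 607365720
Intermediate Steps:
K(L) = 0
((19 - 35)² - 27076)*(h + K(-66)) = ((19 - 35)² - 27076)*(-22646 + 0) = ((-16)² - 27076)*(-22646) = (256 - 27076)*(-22646) = -26820*(-22646) = 607365720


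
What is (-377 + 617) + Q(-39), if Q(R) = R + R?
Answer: 162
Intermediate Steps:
Q(R) = 2*R
(-377 + 617) + Q(-39) = (-377 + 617) + 2*(-39) = 240 - 78 = 162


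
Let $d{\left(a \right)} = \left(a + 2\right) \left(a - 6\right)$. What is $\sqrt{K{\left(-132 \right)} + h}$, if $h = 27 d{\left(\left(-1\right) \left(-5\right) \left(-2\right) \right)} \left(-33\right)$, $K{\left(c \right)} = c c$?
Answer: $12 i \sqrt{671} \approx 310.84 i$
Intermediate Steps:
$K{\left(c \right)} = c^{2}$
$d{\left(a \right)} = \left(-6 + a\right) \left(2 + a\right)$ ($d{\left(a \right)} = \left(2 + a\right) \left(-6 + a\right) = \left(-6 + a\right) \left(2 + a\right)$)
$h = -114048$ ($h = 27 \left(-12 + \left(\left(-1\right) \left(-5\right) \left(-2\right)\right)^{2} - 4 \left(-1\right) \left(-5\right) \left(-2\right)\right) \left(-33\right) = 27 \left(-12 + \left(5 \left(-2\right)\right)^{2} - 4 \cdot 5 \left(-2\right)\right) \left(-33\right) = 27 \left(-12 + \left(-10\right)^{2} - -40\right) \left(-33\right) = 27 \left(-12 + 100 + 40\right) \left(-33\right) = 27 \cdot 128 \left(-33\right) = 3456 \left(-33\right) = -114048$)
$\sqrt{K{\left(-132 \right)} + h} = \sqrt{\left(-132\right)^{2} - 114048} = \sqrt{17424 - 114048} = \sqrt{-96624} = 12 i \sqrt{671}$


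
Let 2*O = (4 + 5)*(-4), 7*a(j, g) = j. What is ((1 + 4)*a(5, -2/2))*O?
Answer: -450/7 ≈ -64.286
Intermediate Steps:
a(j, g) = j/7
O = -18 (O = ((4 + 5)*(-4))/2 = (9*(-4))/2 = (½)*(-36) = -18)
((1 + 4)*a(5, -2/2))*O = ((1 + 4)*((⅐)*5))*(-18) = (5*(5/7))*(-18) = (25/7)*(-18) = -450/7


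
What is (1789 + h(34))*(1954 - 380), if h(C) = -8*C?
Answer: 2387758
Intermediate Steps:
(1789 + h(34))*(1954 - 380) = (1789 - 8*34)*(1954 - 380) = (1789 - 272)*1574 = 1517*1574 = 2387758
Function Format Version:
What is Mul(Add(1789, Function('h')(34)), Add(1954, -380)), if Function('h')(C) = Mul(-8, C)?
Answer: 2387758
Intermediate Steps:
Mul(Add(1789, Function('h')(34)), Add(1954, -380)) = Mul(Add(1789, Mul(-8, 34)), Add(1954, -380)) = Mul(Add(1789, -272), 1574) = Mul(1517, 1574) = 2387758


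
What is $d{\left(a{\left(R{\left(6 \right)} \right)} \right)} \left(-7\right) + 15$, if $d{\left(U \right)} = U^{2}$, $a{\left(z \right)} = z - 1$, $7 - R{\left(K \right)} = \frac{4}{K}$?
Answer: $- \frac{1657}{9} \approx -184.11$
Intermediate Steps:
$R{\left(K \right)} = 7 - \frac{4}{K}$
$a{\left(z \right)} = -1 + z$
$d{\left(a{\left(R{\left(6 \right)} \right)} \right)} \left(-7\right) + 15 = \left(-1 + \left(7 - \frac{4}{6}\right)\right)^{2} \left(-7\right) + 15 = \left(-1 + \left(7 - \frac{2}{3}\right)\right)^{2} \left(-7\right) + 15 = \left(-1 + \frac{19}{3}\right)^{2} \left(-7\right) + 15 = \left(\frac{16}{3}\right)^{2} \left(-7\right) + 15 = \frac{256}{9} \left(-7\right) + 15 = - \frac{1792}{9} + 15 = - \frac{1657}{9}$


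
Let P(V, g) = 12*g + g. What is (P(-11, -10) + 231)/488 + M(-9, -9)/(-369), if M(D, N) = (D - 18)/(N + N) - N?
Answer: 10715/60024 ≈ 0.17851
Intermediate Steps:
P(V, g) = 13*g
M(D, N) = -N + (-18 + D)/(2*N) (M(D, N) = (-18 + D)/((2*N)) - N = (-18 + D)*(1/(2*N)) - N = (-18 + D)/(2*N) - N = -N + (-18 + D)/(2*N))
(P(-11, -10) + 231)/488 + M(-9, -9)/(-369) = (13*(-10) + 231)/488 + ((-9 + (½)*(-9) - 1*(-9)²)/(-9))/(-369) = (-130 + 231)*(1/488) - (-9 - 9/2 - 1*81)/9*(-1/369) = 101*(1/488) - (-9 - 9/2 - 81)/9*(-1/369) = 101/488 - ⅑*(-189/2)*(-1/369) = 101/488 + (21/2)*(-1/369) = 101/488 - 7/246 = 10715/60024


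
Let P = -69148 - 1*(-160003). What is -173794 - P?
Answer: -264649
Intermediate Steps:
P = 90855 (P = -69148 + 160003 = 90855)
-173794 - P = -173794 - 1*90855 = -173794 - 90855 = -264649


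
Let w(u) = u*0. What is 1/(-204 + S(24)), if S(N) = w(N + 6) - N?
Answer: -1/228 ≈ -0.0043860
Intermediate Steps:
w(u) = 0
S(N) = -N (S(N) = 0 - N = -N)
1/(-204 + S(24)) = 1/(-204 - 1*24) = 1/(-204 - 24) = 1/(-228) = -1/228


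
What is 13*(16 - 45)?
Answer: -377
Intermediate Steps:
13*(16 - 45) = 13*(-29) = -377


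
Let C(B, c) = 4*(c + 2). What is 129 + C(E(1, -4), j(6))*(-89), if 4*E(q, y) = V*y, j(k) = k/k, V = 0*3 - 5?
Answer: -939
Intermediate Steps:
V = -5 (V = 0 - 5 = -5)
j(k) = 1
E(q, y) = -5*y/4 (E(q, y) = (-5*y)/4 = -5*y/4)
C(B, c) = 8 + 4*c (C(B, c) = 4*(2 + c) = 8 + 4*c)
129 + C(E(1, -4), j(6))*(-89) = 129 + (8 + 4*1)*(-89) = 129 + (8 + 4)*(-89) = 129 + 12*(-89) = 129 - 1068 = -939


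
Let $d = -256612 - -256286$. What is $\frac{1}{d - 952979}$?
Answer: $- \frac{1}{953305} \approx -1.049 \cdot 10^{-6}$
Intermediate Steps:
$d = -326$ ($d = -256612 + 256286 = -326$)
$\frac{1}{d - 952979} = \frac{1}{-326 - 952979} = \frac{1}{-953305} = - \frac{1}{953305}$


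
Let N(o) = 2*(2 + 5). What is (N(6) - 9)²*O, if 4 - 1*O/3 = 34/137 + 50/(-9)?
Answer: 286900/411 ≈ 698.05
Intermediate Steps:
N(o) = 14 (N(o) = 2*7 = 14)
O = 11476/411 (O = 12 - 3*(34/137 + 50/(-9)) = 12 - 3*(34*(1/137) + 50*(-⅑)) = 12 - 3*(34/137 - 50/9) = 12 - 3*(-6544/1233) = 12 + 6544/411 = 11476/411 ≈ 27.922)
(N(6) - 9)²*O = (14 - 9)²*(11476/411) = 5²*(11476/411) = 25*(11476/411) = 286900/411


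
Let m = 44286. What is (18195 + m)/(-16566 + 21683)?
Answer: 62481/5117 ≈ 12.210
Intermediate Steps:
(18195 + m)/(-16566 + 21683) = (18195 + 44286)/(-16566 + 21683) = 62481/5117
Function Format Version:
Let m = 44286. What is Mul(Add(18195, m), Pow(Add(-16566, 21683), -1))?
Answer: Rational(62481, 5117) ≈ 12.210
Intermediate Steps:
Mul(Add(18195, m), Pow(Add(-16566, 21683), -1)) = Mul(Add(18195, 44286), Pow(Add(-16566, 21683), -1)) = Mul(62481, Pow(5117, -1)) = Mul(62481, Rational(1, 5117)) = Rational(62481, 5117)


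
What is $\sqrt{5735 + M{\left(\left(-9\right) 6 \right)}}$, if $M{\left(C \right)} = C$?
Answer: $\sqrt{5681} \approx 75.372$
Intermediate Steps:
$\sqrt{5735 + M{\left(\left(-9\right) 6 \right)}} = \sqrt{5735 - 54} = \sqrt{5681}$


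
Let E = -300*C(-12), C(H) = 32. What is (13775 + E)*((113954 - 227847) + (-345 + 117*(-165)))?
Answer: -557542025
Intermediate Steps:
E = -9600 (E = -300*32 = -9600)
(13775 + E)*((113954 - 227847) + (-345 + 117*(-165))) = (13775 - 9600)*((113954 - 227847) + (-345 + 117*(-165))) = 4175*(-113893 + (-345 - 19305)) = 4175*(-113893 - 19650) = 4175*(-133543) = -557542025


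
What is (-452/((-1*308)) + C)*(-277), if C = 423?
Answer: -9053468/77 ≈ -1.1758e+5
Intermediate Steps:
(-452/((-1*308)) + C)*(-277) = (-452/((-1*308)) + 423)*(-277) = (-452/(-308) + 423)*(-277) = (-452*(-1/308) + 423)*(-277) = (113/77 + 423)*(-277) = (32684/77)*(-277) = -9053468/77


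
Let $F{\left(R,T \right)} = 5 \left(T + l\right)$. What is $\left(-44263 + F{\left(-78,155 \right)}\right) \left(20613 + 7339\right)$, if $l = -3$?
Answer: $-1215995856$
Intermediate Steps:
$F{\left(R,T \right)} = -15 + 5 T$ ($F{\left(R,T \right)} = 5 \left(T - 3\right) = 5 \left(-3 + T\right) = -15 + 5 T$)
$\left(-44263 + F{\left(-78,155 \right)}\right) \left(20613 + 7339\right) = \left(-44263 + \left(-15 + 5 \cdot 155\right)\right) \left(20613 + 7339\right) = \left(-44263 + \left(-15 + 775\right)\right) 27952 = \left(-44263 + 760\right) 27952 = \left(-43503\right) 27952 = -1215995856$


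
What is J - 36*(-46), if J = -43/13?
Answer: 21485/13 ≈ 1652.7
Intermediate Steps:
J = -43/13 (J = -43*1/13 = -43/13 ≈ -3.3077)
J - 36*(-46) = -43/13 - 36*(-46) = -43/13 + 1656 = 21485/13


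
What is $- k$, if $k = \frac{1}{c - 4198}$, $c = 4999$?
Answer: $- \frac{1}{801} \approx -0.0012484$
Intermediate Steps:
$k = \frac{1}{801}$ ($k = \frac{1}{4999 - 4198} = \frac{1}{801} \approx 0.0012484$)
$- k = \left(-1\right) \frac{1}{801} = - \frac{1}{801}$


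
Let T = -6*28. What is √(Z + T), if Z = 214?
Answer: √46 ≈ 6.7823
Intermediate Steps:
T = -168
√(Z + T) = √(214 - 168) = √46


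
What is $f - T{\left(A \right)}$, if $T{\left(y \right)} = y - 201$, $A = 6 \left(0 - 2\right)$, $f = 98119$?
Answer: $98332$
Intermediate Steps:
$A = -12$ ($A = 6 \left(0 - 2\right) = 6 \left(-2\right) = -12$)
$T{\left(y \right)} = -201 + y$
$f - T{\left(A \right)} = 98119 - \left(-201 - 12\right) = 98119 - -213 = 98119 + 213 = 98332$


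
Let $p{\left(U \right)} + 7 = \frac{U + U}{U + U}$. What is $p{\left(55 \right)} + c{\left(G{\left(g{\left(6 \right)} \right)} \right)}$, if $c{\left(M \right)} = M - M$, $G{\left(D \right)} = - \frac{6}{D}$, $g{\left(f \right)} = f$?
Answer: $-6$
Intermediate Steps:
$c{\left(M \right)} = 0$
$p{\left(U \right)} = -6$ ($p{\left(U \right)} = -7 + \frac{U + U}{U + U} = -7 + \frac{2 U}{2 U} = -7 + 2 U \frac{1}{2 U} = -7 + 1 = -6$)
$p{\left(55 \right)} + c{\left(G{\left(g{\left(6 \right)} \right)} \right)} = -6 + 0 = -6$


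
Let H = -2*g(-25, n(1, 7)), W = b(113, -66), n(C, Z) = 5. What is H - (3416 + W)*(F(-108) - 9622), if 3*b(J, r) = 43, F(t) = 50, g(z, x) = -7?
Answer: 98505494/3 ≈ 3.2835e+7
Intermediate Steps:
b(J, r) = 43/3 (b(J, r) = (1/3)*43 = 43/3)
W = 43/3 ≈ 14.333
H = 14 (H = -2*(-7) = 14)
H - (3416 + W)*(F(-108) - 9622) = 14 - (3416 + 43/3)*(50 - 9622) = 14 - 10291*(-9572)/3 = 14 - 1*(-98505452/3) = 14 + 98505452/3 = 98505494/3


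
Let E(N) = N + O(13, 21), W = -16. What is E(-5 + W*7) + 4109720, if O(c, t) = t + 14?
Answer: 4109638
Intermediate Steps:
O(c, t) = 14 + t
E(N) = 35 + N (E(N) = N + (14 + 21) = N + 35 = 35 + N)
E(-5 + W*7) + 4109720 = (35 + (-5 - 16*7)) + 4109720 = (35 + (-5 - 112)) + 4109720 = (35 - 117) + 4109720 = -82 + 4109720 = 4109638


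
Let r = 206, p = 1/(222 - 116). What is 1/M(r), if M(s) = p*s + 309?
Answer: 53/16480 ≈ 0.0032160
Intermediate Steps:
p = 1/106 ≈ 0.0094340
M(s) = 309 + s/106 (M(s) = s/106 + 309 = 309 + s/106)
1/M(r) = 1/(309 + (1/106)*206) = 1/(309 + 103/53) = 1/(16480/53) = 53/16480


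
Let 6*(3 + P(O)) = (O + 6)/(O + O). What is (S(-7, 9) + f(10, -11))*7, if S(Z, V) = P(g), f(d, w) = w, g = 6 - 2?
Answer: -2317/24 ≈ -96.542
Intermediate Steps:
g = 4
P(O) = -3 + (6 + O)/(12*O) (P(O) = -3 + ((O + 6)/(O + O))/6 = -3 + ((6 + O)/((2*O)))/6 = -3 + ((6 + O)*(1/(2*O)))/6 = -3 + ((6 + O)/(2*O))/6 = -3 + (6 + O)/(12*O))
S(Z, V) = -67/24 (S(Z, V) = (1/12)*(6 - 35*4)/4 = (1/12)*(¼)*(6 - 140) = (1/12)*(¼)*(-134) = -67/24)
(S(-7, 9) + f(10, -11))*7 = (-67/24 - 11)*7 = -331/24*7 = -2317/24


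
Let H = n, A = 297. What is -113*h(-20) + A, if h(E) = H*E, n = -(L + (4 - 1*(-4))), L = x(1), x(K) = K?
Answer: -20043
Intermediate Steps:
L = 1
n = -9 (n = -(1 + (4 - 1*(-4))) = -(1 + (4 + 4)) = -(1 + 8) = -1*9 = -9)
H = -9
h(E) = -9*E
-113*h(-20) + A = -(-1017)*(-20) + 297 = -113*180 + 297 = -20340 + 297 = -20043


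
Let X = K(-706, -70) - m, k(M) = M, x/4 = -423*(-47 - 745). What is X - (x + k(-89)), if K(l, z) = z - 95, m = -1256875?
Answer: -83265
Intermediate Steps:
x = 1340064 (x = 4*(-423*(-47 - 745)) = 4*(-423*(-792)) = 4*335016 = 1340064)
K(l, z) = -95 + z
X = 1256710 (X = (-95 - 70) - 1*(-1256875) = -165 + 1256875 = 1256710)
X - (x + k(-89)) = 1256710 - (1340064 - 89) = 1256710 - 1*1339975 = 1256710 - 1339975 = -83265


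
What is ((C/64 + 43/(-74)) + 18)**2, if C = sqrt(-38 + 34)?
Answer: 425348007/1401856 + 1289*I/1184 ≈ 303.42 + 1.0887*I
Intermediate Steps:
C = 2*I (C = sqrt(-4) = 2*I ≈ 2.0*I)
((C/64 + 43/(-74)) + 18)**2 = (((2*I)/64 + 43/(-74)) + 18)**2 = (((2*I)*(1/64) + 43*(-1/74)) + 18)**2 = ((I/32 - 43/74) + 18)**2 = ((-43/74 + I/32) + 18)**2 = (1289/74 + I/32)**2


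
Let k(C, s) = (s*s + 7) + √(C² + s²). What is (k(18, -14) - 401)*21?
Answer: -4158 + 42*√130 ≈ -3679.1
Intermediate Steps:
k(C, s) = 7 + s² + √(C² + s²) (k(C, s) = (s² + 7) + √(C² + s²) = (7 + s²) + √(C² + s²) = 7 + s² + √(C² + s²))
(k(18, -14) - 401)*21 = ((7 + (-14)² + √(18² + (-14)²)) - 401)*21 = ((7 + 196 + √(324 + 196)) - 401)*21 = ((7 + 196 + √520) - 401)*21 = ((7 + 196 + 2*√130) - 401)*21 = ((203 + 2*√130) - 401)*21 = (-198 + 2*√130)*21 = -4158 + 42*√130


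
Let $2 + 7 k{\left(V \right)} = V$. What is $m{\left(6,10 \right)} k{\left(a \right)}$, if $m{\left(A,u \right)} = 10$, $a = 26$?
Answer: $\frac{240}{7} \approx 34.286$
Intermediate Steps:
$k{\left(V \right)} = - \frac{2}{7} + \frac{V}{7}$
$m{\left(6,10 \right)} k{\left(a \right)} = 10 \left(- \frac{2}{7} + \frac{1}{7} \cdot 26\right) = 10 \left(- \frac{2}{7} + \frac{26}{7}\right) = 10 \cdot \frac{24}{7} = \frac{240}{7}$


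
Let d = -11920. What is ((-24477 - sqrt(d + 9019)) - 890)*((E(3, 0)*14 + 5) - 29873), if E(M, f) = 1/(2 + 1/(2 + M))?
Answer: 8332501426/11 + 328478*I*sqrt(2901)/11 ≈ 7.575e+8 + 1.6084e+6*I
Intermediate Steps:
((-24477 - sqrt(d + 9019)) - 890)*((E(3, 0)*14 + 5) - 29873) = ((-24477 - sqrt(-11920 + 9019)) - 890)*((((2 + 3)/(5 + 2*3))*14 + 5) - 29873) = ((-24477 - sqrt(-2901)) - 890)*(((5/(5 + 6))*14 + 5) - 29873) = ((-24477 - I*sqrt(2901)) - 890)*(((5/11)*14 + 5) - 29873) = ((-24477 - I*sqrt(2901)) - 890)*((((1/11)*5)*14 + 5) - 29873) = (-25367 - I*sqrt(2901))*(((5/11)*14 + 5) - 29873) = (-25367 - I*sqrt(2901))*((70/11 + 5) - 29873) = (-25367 - I*sqrt(2901))*(125/11 - 29873) = (-25367 - I*sqrt(2901))*(-328478/11) = 8332501426/11 + 328478*I*sqrt(2901)/11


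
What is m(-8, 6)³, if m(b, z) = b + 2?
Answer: -216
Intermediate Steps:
m(b, z) = 2 + b
m(-8, 6)³ = (2 - 8)³ = (-6)³ = -216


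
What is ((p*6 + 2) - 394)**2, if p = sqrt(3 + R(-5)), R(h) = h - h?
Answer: 153772 - 4704*sqrt(3) ≈ 1.4562e+5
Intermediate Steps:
R(h) = 0
p = sqrt(3) (p = sqrt(3 + 0) = sqrt(3) ≈ 1.7320)
((p*6 + 2) - 394)**2 = ((sqrt(3)*6 + 2) - 394)**2 = ((6*sqrt(3) + 2) - 394)**2 = ((2 + 6*sqrt(3)) - 394)**2 = (-392 + 6*sqrt(3))**2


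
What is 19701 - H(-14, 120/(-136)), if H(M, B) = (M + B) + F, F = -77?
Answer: 336479/17 ≈ 19793.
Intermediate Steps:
H(M, B) = -77 + B + M (H(M, B) = (M + B) - 77 = (B + M) - 77 = -77 + B + M)
19701 - H(-14, 120/(-136)) = 19701 - (-77 + 120/(-136) - 14) = 19701 - (-77 + 120*(-1/136) - 14) = 19701 - (-77 - 15/17 - 14) = 19701 - 1*(-1562/17) = 19701 + 1562/17 = 336479/17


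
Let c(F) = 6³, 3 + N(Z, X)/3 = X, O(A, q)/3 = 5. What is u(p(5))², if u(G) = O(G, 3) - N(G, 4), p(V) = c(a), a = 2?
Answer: 144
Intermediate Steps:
O(A, q) = 15 (O(A, q) = 3*5 = 15)
N(Z, X) = -9 + 3*X
c(F) = 216
p(V) = 216
u(G) = 12 (u(G) = 15 - (-9 + 3*4) = 15 - (-9 + 12) = 15 - 1*3 = 15 - 3 = 12)
u(p(5))² = 12² = 144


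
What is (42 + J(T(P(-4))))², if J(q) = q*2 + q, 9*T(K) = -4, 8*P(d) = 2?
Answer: 14884/9 ≈ 1653.8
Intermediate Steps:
P(d) = ¼ (P(d) = (⅛)*2 = ¼)
T(K) = -4/9 (T(K) = (⅑)*(-4) = -4/9)
J(q) = 3*q (J(q) = 2*q + q = 3*q)
(42 + J(T(P(-4))))² = (42 + 3*(-4/9))² = (42 - 4/3)² = (122/3)² = 14884/9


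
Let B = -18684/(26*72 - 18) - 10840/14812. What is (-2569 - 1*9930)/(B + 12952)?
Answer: -4767231091/4935886524 ≈ -0.96583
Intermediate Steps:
B = -4122844/381409 (B = -18684/(1872 - 18) - 10840*1/14812 = -18684/1854 - 2710/3703 = -18684*1/1854 - 2710/3703 = -1038/103 - 2710/3703 = -4122844/381409 ≈ -10.810)
(-2569 - 1*9930)/(B + 12952) = (-2569 - 1*9930)/(-4122844/381409 + 12952) = (-2569 - 9930)/(4935886524/381409) = -12499*381409/4935886524 = -4767231091/4935886524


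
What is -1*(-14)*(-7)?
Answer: -98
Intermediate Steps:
-1*(-14)*(-7) = 14*(-7) = -98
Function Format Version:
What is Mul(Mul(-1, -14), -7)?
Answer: -98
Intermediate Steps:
Mul(Mul(-1, -14), -7) = Mul(14, -7) = -98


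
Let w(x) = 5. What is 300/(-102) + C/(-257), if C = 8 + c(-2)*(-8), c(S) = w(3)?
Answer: -12306/4369 ≈ -2.8167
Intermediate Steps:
c(S) = 5
C = -32 (C = 8 + 5*(-8) = 8 - 40 = -32)
300/(-102) + C/(-257) = 300/(-102) - 32/(-257) = 300*(-1/102) - 32*(-1/257) = -50/17 + 32/257 = -12306/4369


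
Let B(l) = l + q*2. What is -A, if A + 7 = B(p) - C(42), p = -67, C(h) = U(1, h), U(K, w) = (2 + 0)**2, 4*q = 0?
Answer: 78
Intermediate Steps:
q = 0 (q = (1/4)*0 = 0)
U(K, w) = 4 (U(K, w) = 2**2 = 4)
C(h) = 4
B(l) = l (B(l) = l + 0*2 = l + 0 = l)
A = -78 (A = -7 + (-67 - 1*4) = -7 + (-67 - 4) = -7 - 71 = -78)
-A = -1*(-78) = 78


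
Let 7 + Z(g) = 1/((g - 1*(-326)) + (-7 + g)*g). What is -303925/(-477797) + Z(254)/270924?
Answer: 5213428863915275/8196304531432104 ≈ 0.63607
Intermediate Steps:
Z(g) = -7 + 1/(326 + g + g*(-7 + g)) (Z(g) = -7 + 1/((g - 1*(-326)) + (-7 + g)*g) = -7 + 1/((g + 326) + g*(-7 + g)) = -7 + 1/((326 + g) + g*(-7 + g)) = -7 + 1/(326 + g + g*(-7 + g)))
-303925/(-477797) + Z(254)/270924 = -303925/(-477797) + ((-2281 - 7*254² + 42*254)/(326 + 254² - 6*254))/270924 = -303925*(-1/477797) + ((-2281 - 7*64516 + 10668)/(326 + 64516 - 1524))*(1/270924) = 303925/477797 + ((-2281 - 451612 + 10668)/63318)*(1/270924) = 303925/477797 + ((1/63318)*(-443225))*(1/270924) = 303925/477797 - 443225/63318*1/270924 = 303925/477797 - 443225/17154365832 = 5213428863915275/8196304531432104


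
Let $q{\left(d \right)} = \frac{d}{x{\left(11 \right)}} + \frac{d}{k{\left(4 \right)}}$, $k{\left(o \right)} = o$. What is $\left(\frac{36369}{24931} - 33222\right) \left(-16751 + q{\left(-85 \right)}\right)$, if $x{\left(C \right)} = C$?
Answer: $\frac{611491531592847}{1096964} \approx 5.5744 \cdot 10^{8}$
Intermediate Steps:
$q{\left(d \right)} = \frac{15 d}{44}$ ($q{\left(d \right)} = \frac{d}{11} + \frac{d}{4} = \frac{15 d}{44}$)
$\left(\frac{36369}{24931} - 33222\right) \left(-16751 + q{\left(-85 \right)}\right) = \left(\frac{36369}{24931} - 33222\right) \left(-16751 + \frac{15}{44} \left(-85\right)\right) = \left(36369 \cdot \frac{1}{24931} - 33222\right) \left(-16751 - \frac{1275}{44}\right) = \left(\frac{36369}{24931} - 33222\right) \left(- \frac{738319}{44}\right) = \left(- \frac{828221313}{24931}\right) \left(- \frac{738319}{44}\right) = \frac{611491531592847}{1096964}$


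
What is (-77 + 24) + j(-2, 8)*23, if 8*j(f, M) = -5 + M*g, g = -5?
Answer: -1459/8 ≈ -182.38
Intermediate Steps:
j(f, M) = -5/8 - 5*M/8 (j(f, M) = (-5 + M*(-5))/8 = (-5 - 5*M)/8 = -5/8 - 5*M/8)
(-77 + 24) + j(-2, 8)*23 = (-77 + 24) + (-5/8 - 5/8*8)*23 = -53 + (-5/8 - 5)*23 = -53 - 45/8*23 = -53 - 1035/8 = -1459/8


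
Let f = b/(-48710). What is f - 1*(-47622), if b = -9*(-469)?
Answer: 2319663399/48710 ≈ 47622.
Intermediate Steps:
b = 4221
f = -4221/48710 (f = 4221/(-48710) = 4221*(-1/48710) = -4221/48710 ≈ -0.086656)
f - 1*(-47622) = -4221/48710 - 1*(-47622) = -4221/48710 + 47622 = 2319663399/48710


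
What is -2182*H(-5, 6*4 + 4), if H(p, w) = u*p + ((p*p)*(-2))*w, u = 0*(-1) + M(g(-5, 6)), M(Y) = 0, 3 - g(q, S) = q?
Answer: 3054800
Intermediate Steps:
g(q, S) = 3 - q
u = 0 (u = 0*(-1) + 0 = 0 + 0 = 0)
H(p, w) = -2*w*p² (H(p, w) = 0*p + ((p*p)*(-2))*w = 0 + (p²*(-2))*w = 0 + (-2*p²)*w = 0 - 2*w*p² = -2*w*p²)
-2182*H(-5, 6*4 + 4) = -(-4364)*(6*4 + 4)*(-5)² = -(-4364)*(24 + 4)*25 = -(-4364)*28*25 = -2182*(-1400) = 3054800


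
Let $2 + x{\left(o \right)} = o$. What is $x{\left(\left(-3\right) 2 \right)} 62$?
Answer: $-496$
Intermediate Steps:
$x{\left(o \right)} = -2 + o$
$x{\left(\left(-3\right) 2 \right)} 62 = \left(-2 - 6\right) 62 = \left(-8\right) 62 = -496$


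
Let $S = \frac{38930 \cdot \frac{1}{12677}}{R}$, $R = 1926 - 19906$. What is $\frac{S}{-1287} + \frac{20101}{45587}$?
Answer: $\frac{589661155177993}{1337290432852374} \approx 0.44094$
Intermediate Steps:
$R = -17980$ ($R = 1926 - 19906 = -17980$)
$S = - \frac{3893}{22793246}$ ($S = \frac{38930 \cdot \frac{1}{12677}}{-17980} = 38930 \cdot \frac{1}{12677} \left(- \frac{1}{17980}\right) = \frac{38930}{12677} \left(- \frac{1}{17980}\right) = - \frac{3893}{22793246} \approx -0.0001708$)
$\frac{S}{-1287} + \frac{20101}{45587} = - \frac{3893}{22793246 \left(-1287\right)} + \frac{20101}{45587} = \left(- \frac{3893}{22793246}\right) \left(- \frac{1}{1287}\right) + 20101 \cdot \frac{1}{45587} = \frac{3893}{29334907602} + \frac{20101}{45587} = \frac{589661155177993}{1337290432852374}$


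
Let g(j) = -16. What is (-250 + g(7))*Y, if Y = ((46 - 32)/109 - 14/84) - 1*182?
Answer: 15834049/327 ≈ 48422.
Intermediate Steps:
Y = -119053/654 (Y = (14*(1/109) - 14*1/84) - 182 = (14/109 - 1/6) - 182 = -25/654 - 182 = -119053/654 ≈ -182.04)
(-250 + g(7))*Y = (-250 - 16)*(-119053/654) = -266*(-119053/654) = 15834049/327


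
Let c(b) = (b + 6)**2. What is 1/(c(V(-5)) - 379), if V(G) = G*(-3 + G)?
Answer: 1/1737 ≈ 0.00057571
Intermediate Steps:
c(b) = (6 + b)**2
1/(c(V(-5)) - 379) = 1/((6 - 5*(-3 - 5))**2 - 379) = 1/((6 - 5*(-8))**2 - 379) = 1/((6 + 40)**2 - 379) = 1/(46**2 - 379) = 1/(2116 - 379) = 1/1737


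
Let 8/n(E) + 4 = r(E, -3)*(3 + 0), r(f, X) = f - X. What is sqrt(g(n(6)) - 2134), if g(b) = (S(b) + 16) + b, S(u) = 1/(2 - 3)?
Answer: I*sqrt(1120767)/23 ≈ 46.029*I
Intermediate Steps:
S(u) = -1 (S(u) = 1/(-1) = -1)
n(E) = 8/(5 + 3*E) (n(E) = 8/(-4 + (E - 1*(-3))*(3 + 0)) = 8/(-4 + (E + 3)*3) = 8/(-4 + (3 + E)*3) = 8/(-4 + (9 + 3*E)) = 8/(5 + 3*E))
g(b) = 15 + b (g(b) = (-1 + 16) + b = 15 + b)
sqrt(g(n(6)) - 2134) = sqrt((15 + 8/(5 + 3*6)) - 2134) = sqrt((15 + 8/(5 + 18)) - 2134) = sqrt((15 + 8/23) - 2134) = sqrt(353/23 - 2134) = sqrt(-48729/23) = I*sqrt(1120767)/23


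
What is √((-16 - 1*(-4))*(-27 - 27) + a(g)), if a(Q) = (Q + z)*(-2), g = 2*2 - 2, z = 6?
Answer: 2*√158 ≈ 25.140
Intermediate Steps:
g = 2 (g = 4 - 2 = 2)
a(Q) = -12 - 2*Q (a(Q) = (Q + 6)*(-2) = (6 + Q)*(-2) = -12 - 2*Q)
√((-16 - 1*(-4))*(-27 - 27) + a(g)) = √((-16 - 1*(-4))*(-27 - 27) + (-12 - 2*2)) = √((-16 + 4)*(-54) + (-12 - 4)) = √(-12*(-54) - 16) = √(648 - 16) = √632 = 2*√158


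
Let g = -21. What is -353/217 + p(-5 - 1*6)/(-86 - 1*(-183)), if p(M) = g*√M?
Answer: -353/217 - 21*I*√11/97 ≈ -1.6267 - 0.71803*I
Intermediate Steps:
p(M) = -21*√M
-353/217 + p(-5 - 1*6)/(-86 - 1*(-183)) = -353/217 + (-21*√(-5 - 1*6))/(-86 - 1*(-183)) = -353*1/217 + (-21*√(-5 - 6))/(-86 + 183) = -353/217 - 21*I*√11/97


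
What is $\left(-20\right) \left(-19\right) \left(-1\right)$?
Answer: $-380$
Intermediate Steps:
$\left(-20\right) \left(-19\right) \left(-1\right) = 380 \left(-1\right) = -380$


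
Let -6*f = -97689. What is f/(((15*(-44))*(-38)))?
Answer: 32563/50160 ≈ 0.64918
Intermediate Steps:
f = 32563/2 (f = -⅙*(-97689) = 32563/2 ≈ 16282.)
f/(((15*(-44))*(-38))) = 32563/(2*(((15*(-44))*(-38)))) = 32563/(2*((-660*(-38)))) = (32563/2)/25080 = (32563/2)*(1/25080) = 32563/50160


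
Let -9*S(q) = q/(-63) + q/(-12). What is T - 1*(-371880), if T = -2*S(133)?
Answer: 60244085/162 ≈ 3.7188e+5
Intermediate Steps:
S(q) = 25*q/2268 (S(q) = -(q/(-63) + q/(-12))/9 = -(q*(-1/63) + q*(-1/12))/9 = -(-q/63 - q/12)/9 = -(-25)*q/2268 = 25*q/2268)
T = -475/162 (T = -25*133/1134 = -2*475/324 = -475/162 ≈ -2.9321)
T - 1*(-371880) = -475/162 - 1*(-371880) = -475/162 + 371880 = 60244085/162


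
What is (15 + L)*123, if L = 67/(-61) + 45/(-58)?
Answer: 5711997/3538 ≈ 1614.5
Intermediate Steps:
L = -6631/3538 (L = 67*(-1/61) + 45*(-1/58) = -67/61 - 45/58 = -6631/3538 ≈ -1.8742)
(15 + L)*123 = (15 - 6631/3538)*123 = (46439/3538)*123 = 5711997/3538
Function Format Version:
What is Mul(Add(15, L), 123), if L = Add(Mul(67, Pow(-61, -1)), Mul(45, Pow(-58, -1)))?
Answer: Rational(5711997, 3538) ≈ 1614.5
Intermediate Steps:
L = Rational(-6631, 3538) (L = Add(Mul(67, Rational(-1, 61)), Mul(45, Rational(-1, 58))) = Add(Rational(-67, 61), Rational(-45, 58)) = Rational(-6631, 3538) ≈ -1.8742)
Mul(Add(15, L), 123) = Mul(Add(15, Rational(-6631, 3538)), 123) = Mul(Rational(46439, 3538), 123) = Rational(5711997, 3538)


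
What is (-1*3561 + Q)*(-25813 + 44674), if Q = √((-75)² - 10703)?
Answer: -67164021 + 18861*I*√5078 ≈ -6.7164e+7 + 1.344e+6*I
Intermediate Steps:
Q = I*√5078 (Q = √(5625 - 10703) = √(-5078) = I*√5078 ≈ 71.26*I)
(-1*3561 + Q)*(-25813 + 44674) = (-1*3561 + I*√5078)*(-25813 + 44674) = (-3561 + I*√5078)*18861 = -67164021 + 18861*I*√5078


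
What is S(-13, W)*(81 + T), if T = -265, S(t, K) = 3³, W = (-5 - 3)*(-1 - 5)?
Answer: -4968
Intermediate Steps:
W = 48 (W = -8*(-6) = 48)
S(t, K) = 27
S(-13, W)*(81 + T) = 27*(81 - 265) = 27*(-184) = -4968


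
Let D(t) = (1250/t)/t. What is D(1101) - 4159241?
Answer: -5041836098191/1212201 ≈ -4.1592e+6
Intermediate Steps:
D(t) = 1250/t**2
D(1101) - 4159241 = 1250/1101**2 - 4159241 = 1250*(1/1212201) - 4159241 = 1250/1212201 - 4159241 = -5041836098191/1212201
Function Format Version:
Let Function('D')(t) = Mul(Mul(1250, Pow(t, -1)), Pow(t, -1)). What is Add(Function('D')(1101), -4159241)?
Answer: Rational(-5041836098191, 1212201) ≈ -4.1592e+6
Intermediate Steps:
Function('D')(t) = Mul(1250, Pow(t, -2))
Add(Function('D')(1101), -4159241) = Add(Mul(1250, Pow(1101, -2)), -4159241) = Add(Mul(1250, Rational(1, 1212201)), -4159241) = Add(Rational(1250, 1212201), -4159241) = Rational(-5041836098191, 1212201)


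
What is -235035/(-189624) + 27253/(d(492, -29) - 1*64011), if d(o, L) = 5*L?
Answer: 825923549/1013793112 ≈ 0.81469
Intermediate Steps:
-235035/(-189624) + 27253/(d(492, -29) - 1*64011) = -235035/(-189624) + 27253/(5*(-29) - 1*64011) = -235035*(-1/189624) + 27253/(-145 - 64011) = 78345/63208 + 27253/(-64156) = 78345/63208 + 27253*(-1/64156) = 78345/63208 - 27253/64156 = 825923549/1013793112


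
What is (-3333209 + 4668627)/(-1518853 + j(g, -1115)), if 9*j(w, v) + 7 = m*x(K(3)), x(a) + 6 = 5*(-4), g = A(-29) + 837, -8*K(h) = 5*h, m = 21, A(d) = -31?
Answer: -858483/976445 ≈ -0.87919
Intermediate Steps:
K(h) = -5*h/8
g = 806 (g = -31 + 837 = 806)
x(a) = -26 (x(a) = -6 + 5*(-4) = -6 - 20 = -26)
j(w, v) = -553/9 (j(w, v) = -7/9 + (21*(-26))/9 = -7/9 + (⅑)*(-546) = -7/9 - 182/3 = -553/9)
(-3333209 + 4668627)/(-1518853 + j(g, -1115)) = (-3333209 + 4668627)/(-1518853 - 553/9) = 1335418/(-13670230/9) = 1335418*(-9/13670230) = -858483/976445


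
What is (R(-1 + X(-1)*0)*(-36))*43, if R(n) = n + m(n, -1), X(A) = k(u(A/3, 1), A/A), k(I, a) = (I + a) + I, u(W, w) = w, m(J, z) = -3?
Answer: 6192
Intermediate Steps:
k(I, a) = a + 2*I
X(A) = 3 (X(A) = A/A + 2*1 = 1 + 2 = 3)
R(n) = -3 + n (R(n) = n - 3 = -3 + n)
(R(-1 + X(-1)*0)*(-36))*43 = ((-3 + (-1 + 3*0))*(-36))*43 = ((-3 + (-1 + 0))*(-36))*43 = ((-3 - 1)*(-36))*43 = -4*(-36)*43 = 144*43 = 6192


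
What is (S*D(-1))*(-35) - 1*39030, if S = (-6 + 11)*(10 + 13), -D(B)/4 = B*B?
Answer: -22930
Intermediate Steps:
D(B) = -4*B² (D(B) = -4*B*B = -4*B²)
S = 115 (S = 5*23 = 115)
(S*D(-1))*(-35) - 1*39030 = (115*(-4*(-1)²))*(-35) - 1*39030 = (115*(-4*1))*(-35) - 39030 = (115*(-4))*(-35) - 39030 = -460*(-35) - 39030 = 16100 - 39030 = -22930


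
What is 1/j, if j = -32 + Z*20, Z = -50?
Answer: -1/1032 ≈ -0.00096899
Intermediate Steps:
j = -1032 (j = -32 - 50*20 = -32 - 1000 = -1032)
1/j = 1/(-1032) = -1/1032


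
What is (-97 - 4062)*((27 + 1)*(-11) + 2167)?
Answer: -7731581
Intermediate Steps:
(-97 - 4062)*((27 + 1)*(-11) + 2167) = -4159*(28*(-11) + 2167) = -4159*(-308 + 2167) = -4159*1859 = -7731581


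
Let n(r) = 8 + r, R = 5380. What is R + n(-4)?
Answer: 5384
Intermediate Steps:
R + n(-4) = 5380 + (8 - 4) = 5380 + 4 = 5384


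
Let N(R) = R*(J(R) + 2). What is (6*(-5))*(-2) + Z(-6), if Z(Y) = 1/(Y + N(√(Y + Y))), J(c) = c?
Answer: (240*√3 + 1079*I)/(2*(2*√3 + 9*I)) ≈ 59.952 - 0.018624*I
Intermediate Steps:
N(R) = R*(2 + R) (N(R) = R*(R + 2) = R*(2 + R))
Z(Y) = 1/(Y + √2*√Y*(2 + √2*√Y)) (Z(Y) = 1/(Y + √(Y + Y)*(2 + √(Y + Y))) = 1/(Y + √(2*Y)*(2 + √(2*Y))) = 1/(Y + (√2*√Y)*(2 + √2*√Y)) = 1/(Y + √2*√Y*(2 + √2*√Y)))
(6*(-5))*(-2) + Z(-6) = (6*(-5))*(-2) + 1/(3*(-6) + 2*√2*√(-6)) = -30*(-2) + 1/(-18 + 2*√2*(I*√6)) = 60 + 1/(-18 + 4*I*√3)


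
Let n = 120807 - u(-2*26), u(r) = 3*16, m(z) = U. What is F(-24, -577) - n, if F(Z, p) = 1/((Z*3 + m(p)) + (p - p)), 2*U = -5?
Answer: -17993093/149 ≈ -1.2076e+5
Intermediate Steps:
U = -5/2 (U = (½)*(-5) = -5/2 ≈ -2.5000)
m(z) = -5/2
u(r) = 48
F(Z, p) = 1/(-5/2 + 3*Z) (F(Z, p) = 1/((Z*3 - 5/2) + (p - p)) = 1/((3*Z - 5/2) + 0) = 1/((-5/2 + 3*Z) + 0) = 1/(-5/2 + 3*Z))
n = 120759 (n = 120807 - 1*48 = 120807 - 48 = 120759)
F(-24, -577) - n = 2/(-5 + 6*(-24)) - 1*120759 = 2/(-5 - 144) - 120759 = 2/(-149) - 120759 = 2*(-1/149) - 120759 = -2/149 - 120759 = -17993093/149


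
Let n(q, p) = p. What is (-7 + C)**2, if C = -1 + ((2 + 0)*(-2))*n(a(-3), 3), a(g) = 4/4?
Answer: 400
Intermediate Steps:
a(g) = 1 (a(g) = 4*(1/4) = 1)
C = -13 (C = -1 + ((2 + 0)*(-2))*3 = -1 + (2*(-2))*3 = -1 - 4*3 = -1 - 12 = -13)
(-7 + C)**2 = (-7 - 13)**2 = (-20)**2 = 400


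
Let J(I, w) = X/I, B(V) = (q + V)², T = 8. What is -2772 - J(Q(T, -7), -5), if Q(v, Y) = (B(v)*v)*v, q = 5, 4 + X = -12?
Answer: -1873871/676 ≈ -2772.0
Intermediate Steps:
X = -16 (X = -4 - 12 = -16)
B(V) = (5 + V)²
Q(v, Y) = v²*(5 + v)² (Q(v, Y) = ((5 + v)²*v)*v = (v*(5 + v)²)*v = v²*(5 + v)²)
J(I, w) = -16/I
-2772 - J(Q(T, -7), -5) = -2772 - (-16)/(8²*(5 + 8)²) = -2772 - (-16)/(64*13²) = -2772 - (-16)/(64*169) = -2772 - (-16)/10816 = -2772 - 1*(-1/676) = -2772 + 1/676 = -1873871/676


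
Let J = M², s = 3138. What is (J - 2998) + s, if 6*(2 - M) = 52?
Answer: 1660/9 ≈ 184.44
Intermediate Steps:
M = -20/3 (M = 2 - ⅙*52 = 2 - 26/3 = -20/3 ≈ -6.6667)
J = 400/9 (J = (-20/3)² = 400/9 ≈ 44.444)
(J - 2998) + s = (400/9 - 2998) + 3138 = -26582/9 + 3138 = 1660/9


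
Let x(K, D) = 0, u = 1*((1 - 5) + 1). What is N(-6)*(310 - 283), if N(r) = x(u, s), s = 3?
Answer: 0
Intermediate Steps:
u = -3 (u = 1*(-4 + 1) = 1*(-3) = -3)
N(r) = 0
N(-6)*(310 - 283) = 0*(310 - 283) = 0*27 = 0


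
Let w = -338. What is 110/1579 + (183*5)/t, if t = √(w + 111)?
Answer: 110/1579 - 915*I*√227/227 ≈ 0.069664 - 60.731*I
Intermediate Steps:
t = I*√227 (t = √(-338 + 111) = √(-227) = I*√227 ≈ 15.067*I)
110/1579 + (183*5)/t = 110/1579 + (183*5)/((I*√227)) = 110*(1/1579) + 915*(-I*√227/227) = 110/1579 - 915*I*√227/227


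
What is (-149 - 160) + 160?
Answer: -149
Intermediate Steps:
(-149 - 160) + 160 = -309 + 160 = -149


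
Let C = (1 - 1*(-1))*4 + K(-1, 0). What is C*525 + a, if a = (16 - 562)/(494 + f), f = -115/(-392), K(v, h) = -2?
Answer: 610139418/193763 ≈ 3148.9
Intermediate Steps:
f = 115/392 (f = -115*(-1/392) = 115/392 ≈ 0.29337)
C = 6 (C = (1 - 1*(-1))*4 - 2 = (1 + 1)*4 - 2 = 2*4 - 2 = 8 - 2 = 6)
a = -214032/193763 (a = (16 - 562)/(494 + 115/392) = -546/193763/392 = -546*392/193763 = -214032/193763 ≈ -1.1046)
C*525 + a = 6*525 - 214032/193763 = 3150 - 214032/193763 = 610139418/193763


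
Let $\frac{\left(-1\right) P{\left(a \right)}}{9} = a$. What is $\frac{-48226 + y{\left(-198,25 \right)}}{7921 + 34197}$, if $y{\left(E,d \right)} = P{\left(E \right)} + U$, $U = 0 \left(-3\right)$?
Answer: $- \frac{23222}{21059} \approx -1.1027$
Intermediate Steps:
$U = 0$
$P{\left(a \right)} = - 9 a$
$y{\left(E,d \right)} = - 9 E$ ($y{\left(E,d \right)} = - 9 E + 0 = - 9 E$)
$\frac{-48226 + y{\left(-198,25 \right)}}{7921 + 34197} = \frac{-48226 - -1782}{7921 + 34197} = \frac{-48226 + 1782}{42118} = \left(-46444\right) \frac{1}{42118} = - \frac{23222}{21059}$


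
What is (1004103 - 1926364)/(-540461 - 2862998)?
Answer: 922261/3403459 ≈ 0.27098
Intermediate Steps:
(1004103 - 1926364)/(-540461 - 2862998) = -922261/(-3403459) = -922261*(-1/3403459) = 922261/3403459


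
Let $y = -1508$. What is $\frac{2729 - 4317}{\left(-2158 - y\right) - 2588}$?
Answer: $\frac{794}{1619} \approx 0.49043$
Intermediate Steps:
$\frac{2729 - 4317}{\left(-2158 - y\right) - 2588} = \frac{2729 - 4317}{\left(-2158 - -1508\right) - 2588} = - \frac{1588}{\left(-2158 + 1508\right) - 2588} = - \frac{1588}{-650 - 2588} = - \frac{1588}{-3238} = \left(-1588\right) \left(- \frac{1}{3238}\right) = \frac{794}{1619}$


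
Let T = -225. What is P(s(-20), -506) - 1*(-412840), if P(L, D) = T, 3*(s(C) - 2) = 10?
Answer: 412615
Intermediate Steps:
s(C) = 16/3 (s(C) = 2 + (⅓)*10 = 2 + 10/3 = 16/3)
P(L, D) = -225
P(s(-20), -506) - 1*(-412840) = -225 - 1*(-412840) = -225 + 412840 = 412615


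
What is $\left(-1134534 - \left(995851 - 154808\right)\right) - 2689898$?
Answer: $-4665475$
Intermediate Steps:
$\left(-1134534 - \left(995851 - 154808\right)\right) - 2689898 = \left(-1134534 - 841043\right) - 2689898 = -1975577 - 2689898 = -4665475$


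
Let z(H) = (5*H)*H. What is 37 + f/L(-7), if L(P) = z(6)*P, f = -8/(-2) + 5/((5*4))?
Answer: 186463/5040 ≈ 36.997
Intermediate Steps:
z(H) = 5*H²
f = 17/4 (f = -8*(-½) + 5/20 = 4 + 5*(1/20) = 4 + ¼ = 17/4 ≈ 4.2500)
L(P) = 180*P (L(P) = (5*6²)*P = (5*36)*P = 180*P)
37 + f/L(-7) = 37 + 17/(4*((180*(-7)))) = 37 + (17/4)/(-1260) = 37 + (17/4)*(-1/1260) = 37 - 17/5040 = 186463/5040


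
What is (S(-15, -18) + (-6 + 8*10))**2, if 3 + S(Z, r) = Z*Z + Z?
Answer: 78961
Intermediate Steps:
S(Z, r) = -3 + Z + Z**2 (S(Z, r) = -3 + (Z*Z + Z) = -3 + (Z**2 + Z) = -3 + (Z + Z**2) = -3 + Z + Z**2)
(S(-15, -18) + (-6 + 8*10))**2 = ((-3 - 15 + (-15)**2) + (-6 + 8*10))**2 = ((-3 - 15 + 225) + (-6 + 80))**2 = (207 + 74)**2 = 281**2 = 78961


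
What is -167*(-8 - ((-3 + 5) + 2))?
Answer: 2004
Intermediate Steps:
-167*(-8 - ((-3 + 5) + 2)) = -167*(-8 - (2 + 2)) = -167*(-8 - 1*4) = -167*(-8 - 4) = -167*(-12) = 2004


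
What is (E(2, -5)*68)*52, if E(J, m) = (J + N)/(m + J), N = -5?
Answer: 3536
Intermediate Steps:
E(J, m) = (-5 + J)/(J + m) (E(J, m) = (J - 5)/(m + J) = (-5 + J)/(J + m))
(E(2, -5)*68)*52 = (((-5 + 2)/(2 - 5))*68)*52 = ((-3/(-3))*68)*52 = (-⅓*(-3)*68)*52 = (1*68)*52 = 68*52 = 3536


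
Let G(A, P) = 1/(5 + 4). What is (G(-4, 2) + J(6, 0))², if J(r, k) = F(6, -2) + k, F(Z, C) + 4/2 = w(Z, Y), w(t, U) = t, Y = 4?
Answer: 1369/81 ≈ 16.901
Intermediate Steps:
F(Z, C) = -2 + Z
G(A, P) = ⅑ (G(A, P) = 1/9 = ⅑)
J(r, k) = 4 + k (J(r, k) = (-2 + 6) + k = 4 + k)
(G(-4, 2) + J(6, 0))² = (⅑ + (4 + 0))² = (⅑ + 4)² = (37/9)² = 1369/81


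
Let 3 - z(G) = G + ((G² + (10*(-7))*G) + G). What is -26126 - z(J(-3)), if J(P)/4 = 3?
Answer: -26801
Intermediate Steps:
J(P) = 12 (J(P) = 4*3 = 12)
z(G) = 3 - G² + 68*G (z(G) = 3 - (G + ((G² + (10*(-7))*G) + G)) = 3 - (G + ((G² - 70*G) + G)) = 3 - (G + (G² - 69*G)) = 3 - (G² - 68*G) = 3 + (-G² + 68*G) = 3 - G² + 68*G)
-26126 - z(J(-3)) = -26126 - (3 - 1*12² + 68*12) = -26126 - (3 - 1*144 + 816) = -26126 - (3 - 144 + 816) = -26126 - 1*675 = -26126 - 675 = -26801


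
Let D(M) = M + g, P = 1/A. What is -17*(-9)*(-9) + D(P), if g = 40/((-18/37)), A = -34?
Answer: -446531/306 ≈ -1459.3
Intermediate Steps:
g = -740/9 (g = 40/((-18*1/37)) = 40/(-18/37) = 40*(-37/18) = -740/9 ≈ -82.222)
P = -1/34 (P = 1/(-34) = -1/34 ≈ -0.029412)
D(M) = -740/9 + M (D(M) = M - 740/9 = -740/9 + M)
-17*(-9)*(-9) + D(P) = -17*(-9)*(-9) + (-740/9 - 1/34) = 153*(-9) - 25169/306 = -1377 - 25169/306 = -446531/306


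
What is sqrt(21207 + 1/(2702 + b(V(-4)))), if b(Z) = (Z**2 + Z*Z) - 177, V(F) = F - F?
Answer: 2*sqrt(1352078819)/505 ≈ 145.63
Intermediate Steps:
V(F) = 0
b(Z) = -177 + 2*Z**2 (b(Z) = (Z**2 + Z**2) - 177 = 2*Z**2 - 177 = -177 + 2*Z**2)
sqrt(21207 + 1/(2702 + b(V(-4)))) = sqrt(21207 + 1/(2702 + (-177 + 2*0**2))) = sqrt(21207 + 1/(2702 + (-177 + 2*0))) = sqrt(21207 + 1/(2702 + (-177 + 0))) = sqrt(21207 + 1/(2702 - 177)) = sqrt(21207 + 1/2525) = sqrt(53547676/2525) = 2*sqrt(1352078819)/505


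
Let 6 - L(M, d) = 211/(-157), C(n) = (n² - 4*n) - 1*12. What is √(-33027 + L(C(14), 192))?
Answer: I*√813901502/157 ≈ 181.71*I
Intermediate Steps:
C(n) = -12 + n² - 4*n (C(n) = (n² - 4*n) - 12 = -12 + n² - 4*n)
L(M, d) = 1153/157 (L(M, d) = 6 - 211/(-157) = 6 - 211*(-1)/157 = 6 - 1*(-211/157) = 6 + 211/157 = 1153/157)
√(-33027 + L(C(14), 192)) = √(-33027 + 1153/157) = √(-5184086/157) = I*√813901502/157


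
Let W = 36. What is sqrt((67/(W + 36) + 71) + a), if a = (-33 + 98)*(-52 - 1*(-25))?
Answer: I*sqrt(242362)/12 ≈ 41.025*I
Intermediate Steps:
a = -1755 (a = 65*(-52 + 25) = 65*(-27) = -1755)
sqrt((67/(W + 36) + 71) + a) = sqrt((67/(36 + 36) + 71) - 1755) = sqrt((67/72 + 71) - 1755) = sqrt(5179/72 - 1755) = sqrt(-121181/72) = I*sqrt(242362)/12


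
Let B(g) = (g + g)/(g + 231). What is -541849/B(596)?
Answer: -448109123/1192 ≈ -3.7593e+5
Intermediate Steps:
B(g) = 2*g/(231 + g) (B(g) = (2*g)/(231 + g) = 2*g/(231 + g))
-541849/B(596) = -541849/(2*596/(231 + 596)) = -541849/(2*596/827) = -541849/(2*596*(1/827)) = -541849/1192/827 = -541849*827/1192 = -448109123/1192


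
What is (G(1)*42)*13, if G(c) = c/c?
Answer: 546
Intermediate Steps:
G(c) = 1
(G(1)*42)*13 = (1*42)*13 = 42*13 = 546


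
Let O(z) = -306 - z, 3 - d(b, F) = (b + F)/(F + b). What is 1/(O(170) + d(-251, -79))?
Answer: -1/474 ≈ -0.0021097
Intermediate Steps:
d(b, F) = 2 (d(b, F) = 3 - (b + F)/(F + b) = 3 - (F + b)/(F + b) = 3 - 1*1 = 3 - 1 = 2)
1/(O(170) + d(-251, -79)) = 1/((-306 - 1*170) + 2) = 1/((-306 - 170) + 2) = 1/(-476 + 2) = 1/(-474) = -1/474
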